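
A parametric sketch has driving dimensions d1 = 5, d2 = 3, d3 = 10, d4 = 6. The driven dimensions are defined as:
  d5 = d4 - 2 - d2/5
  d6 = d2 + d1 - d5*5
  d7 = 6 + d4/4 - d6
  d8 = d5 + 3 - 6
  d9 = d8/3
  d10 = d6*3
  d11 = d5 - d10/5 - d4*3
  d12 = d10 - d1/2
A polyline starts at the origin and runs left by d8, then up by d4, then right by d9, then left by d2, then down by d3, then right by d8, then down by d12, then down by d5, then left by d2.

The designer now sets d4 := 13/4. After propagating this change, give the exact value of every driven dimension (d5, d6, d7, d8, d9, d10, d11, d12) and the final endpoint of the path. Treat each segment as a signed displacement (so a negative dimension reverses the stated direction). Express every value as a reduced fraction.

Apply edit: d4 := 13/4
  d5 = d4 - 2 - d2/5 = 13/20
  d6 = d2 + d1 - d5*5 = 19/4
  d7 = 6 + d4/4 - d6 = 33/16
  d8 = d5 + 3 - 6 = -47/20
  d9 = d8/3 = -47/60
  d10 = d6*3 = 57/4
  d11 = d5 - d10/5 - d4*3 = -239/20
  d12 = d10 - d1/2 = 47/4
Walk from origin (0, 0):
  seg 1: left by d8 = -47/20 → (47/20, 0)
  seg 2: up by d4 = 13/4 → (47/20, 13/4)
  seg 3: right by d9 = -47/60 → (47/30, 13/4)
  seg 4: left by d2 = 3 → (-43/30, 13/4)
  seg 5: down by d3 = 10 → (-43/30, -27/4)
  seg 6: right by d8 = -47/20 → (-227/60, -27/4)
  seg 7: down by d12 = 47/4 → (-227/60, -37/2)
  seg 8: down by d5 = 13/20 → (-227/60, -383/20)
  seg 9: left by d2 = 3 → (-407/60, -383/20)

d5 = 13/20
d6 = 19/4
d7 = 33/16
d8 = -47/20
d9 = -47/60
d10 = 57/4
d11 = -239/20
d12 = 47/4
endpoint = (-407/60, -383/20)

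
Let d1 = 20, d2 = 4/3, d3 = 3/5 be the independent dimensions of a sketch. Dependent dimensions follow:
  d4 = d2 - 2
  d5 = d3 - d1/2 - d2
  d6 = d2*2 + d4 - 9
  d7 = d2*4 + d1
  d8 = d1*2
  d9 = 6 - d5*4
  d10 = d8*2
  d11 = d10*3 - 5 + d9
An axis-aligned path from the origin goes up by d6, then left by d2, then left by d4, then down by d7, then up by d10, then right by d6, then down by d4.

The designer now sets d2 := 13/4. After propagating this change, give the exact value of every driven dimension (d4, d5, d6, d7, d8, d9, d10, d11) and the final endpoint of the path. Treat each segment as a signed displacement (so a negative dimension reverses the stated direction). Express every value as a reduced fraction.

Apply edit: d2 := 13/4
  d4 = d2 - 2 = 5/4
  d5 = d3 - d1/2 - d2 = -253/20
  d6 = d2*2 + d4 - 9 = -5/4
  d7 = d2*4 + d1 = 33
  d8 = d1*2 = 40
  d9 = 6 - d5*4 = 283/5
  d10 = d8*2 = 80
  d11 = d10*3 - 5 + d9 = 1458/5
Walk from origin (0, 0):
  seg 1: up by d6 = -5/4 → (0, -5/4)
  seg 2: left by d2 = 13/4 → (-13/4, -5/4)
  seg 3: left by d4 = 5/4 → (-9/2, -5/4)
  seg 4: down by d7 = 33 → (-9/2, -137/4)
  seg 5: up by d10 = 80 → (-9/2, 183/4)
  seg 6: right by d6 = -5/4 → (-23/4, 183/4)
  seg 7: down by d4 = 5/4 → (-23/4, 89/2)

d4 = 5/4
d5 = -253/20
d6 = -5/4
d7 = 33
d8 = 40
d9 = 283/5
d10 = 80
d11 = 1458/5
endpoint = (-23/4, 89/2)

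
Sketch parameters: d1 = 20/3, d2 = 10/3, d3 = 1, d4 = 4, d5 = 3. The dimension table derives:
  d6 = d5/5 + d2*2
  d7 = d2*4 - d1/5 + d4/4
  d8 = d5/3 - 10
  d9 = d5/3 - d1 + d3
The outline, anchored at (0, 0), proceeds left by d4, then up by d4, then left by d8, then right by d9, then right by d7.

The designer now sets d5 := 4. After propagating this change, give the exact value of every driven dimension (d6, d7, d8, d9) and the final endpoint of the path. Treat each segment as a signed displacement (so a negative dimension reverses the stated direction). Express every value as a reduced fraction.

d6 = 112/15
d7 = 13
d8 = -26/3
d9 = -13/3
endpoint = (40/3, 4)

Apply edit: d5 := 4
  d6 = d5/5 + d2*2 = 112/15
  d7 = d2*4 - d1/5 + d4/4 = 13
  d8 = d5/3 - 10 = -26/3
  d9 = d5/3 - d1 + d3 = -13/3
Walk from origin (0, 0):
  seg 1: left by d4 = 4 → (-4, 0)
  seg 2: up by d4 = 4 → (-4, 4)
  seg 3: left by d8 = -26/3 → (14/3, 4)
  seg 4: right by d9 = -13/3 → (1/3, 4)
  seg 5: right by d7 = 13 → (40/3, 4)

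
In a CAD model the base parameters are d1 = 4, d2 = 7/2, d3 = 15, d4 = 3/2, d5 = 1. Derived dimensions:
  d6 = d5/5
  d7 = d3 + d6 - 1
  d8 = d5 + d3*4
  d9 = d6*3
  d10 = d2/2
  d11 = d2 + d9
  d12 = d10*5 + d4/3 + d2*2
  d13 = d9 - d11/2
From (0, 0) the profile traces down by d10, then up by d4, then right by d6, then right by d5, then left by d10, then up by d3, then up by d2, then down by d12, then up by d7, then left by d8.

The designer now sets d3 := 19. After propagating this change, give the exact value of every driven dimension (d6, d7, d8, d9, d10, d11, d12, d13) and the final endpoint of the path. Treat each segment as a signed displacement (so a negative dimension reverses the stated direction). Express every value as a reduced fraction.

d6 = 1/5
d7 = 91/5
d8 = 77
d9 = 3/5
d10 = 7/4
d11 = 41/10
d12 = 65/4
d13 = -29/20
endpoint = (-1551/20, 121/5)

Apply edit: d3 := 19
  d6 = d5/5 = 1/5
  d7 = d3 + d6 - 1 = 91/5
  d8 = d5 + d3*4 = 77
  d9 = d6*3 = 3/5
  d10 = d2/2 = 7/4
  d11 = d2 + d9 = 41/10
  d12 = d10*5 + d4/3 + d2*2 = 65/4
  d13 = d9 - d11/2 = -29/20
Walk from origin (0, 0):
  seg 1: down by d10 = 7/4 → (0, -7/4)
  seg 2: up by d4 = 3/2 → (0, -1/4)
  seg 3: right by d6 = 1/5 → (1/5, -1/4)
  seg 4: right by d5 = 1 → (6/5, -1/4)
  seg 5: left by d10 = 7/4 → (-11/20, -1/4)
  seg 6: up by d3 = 19 → (-11/20, 75/4)
  seg 7: up by d2 = 7/2 → (-11/20, 89/4)
  seg 8: down by d12 = 65/4 → (-11/20, 6)
  seg 9: up by d7 = 91/5 → (-11/20, 121/5)
  seg 10: left by d8 = 77 → (-1551/20, 121/5)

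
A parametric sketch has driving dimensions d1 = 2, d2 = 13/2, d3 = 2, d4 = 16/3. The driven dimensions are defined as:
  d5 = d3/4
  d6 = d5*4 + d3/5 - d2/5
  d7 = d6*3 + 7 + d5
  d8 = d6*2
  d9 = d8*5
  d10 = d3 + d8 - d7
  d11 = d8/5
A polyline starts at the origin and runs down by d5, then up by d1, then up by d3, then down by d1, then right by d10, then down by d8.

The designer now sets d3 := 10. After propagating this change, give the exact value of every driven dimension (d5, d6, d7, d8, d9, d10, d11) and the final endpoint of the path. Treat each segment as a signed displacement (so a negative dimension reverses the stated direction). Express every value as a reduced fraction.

d5 = 5/2
d6 = 107/10
d7 = 208/5
d8 = 107/5
d9 = 107
d10 = -51/5
d11 = 107/25
endpoint = (-51/5, -139/10)

Apply edit: d3 := 10
  d5 = d3/4 = 5/2
  d6 = d5*4 + d3/5 - d2/5 = 107/10
  d7 = d6*3 + 7 + d5 = 208/5
  d8 = d6*2 = 107/5
  d9 = d8*5 = 107
  d10 = d3 + d8 - d7 = -51/5
  d11 = d8/5 = 107/25
Walk from origin (0, 0):
  seg 1: down by d5 = 5/2 → (0, -5/2)
  seg 2: up by d1 = 2 → (0, -1/2)
  seg 3: up by d3 = 10 → (0, 19/2)
  seg 4: down by d1 = 2 → (0, 15/2)
  seg 5: right by d10 = -51/5 → (-51/5, 15/2)
  seg 6: down by d8 = 107/5 → (-51/5, -139/10)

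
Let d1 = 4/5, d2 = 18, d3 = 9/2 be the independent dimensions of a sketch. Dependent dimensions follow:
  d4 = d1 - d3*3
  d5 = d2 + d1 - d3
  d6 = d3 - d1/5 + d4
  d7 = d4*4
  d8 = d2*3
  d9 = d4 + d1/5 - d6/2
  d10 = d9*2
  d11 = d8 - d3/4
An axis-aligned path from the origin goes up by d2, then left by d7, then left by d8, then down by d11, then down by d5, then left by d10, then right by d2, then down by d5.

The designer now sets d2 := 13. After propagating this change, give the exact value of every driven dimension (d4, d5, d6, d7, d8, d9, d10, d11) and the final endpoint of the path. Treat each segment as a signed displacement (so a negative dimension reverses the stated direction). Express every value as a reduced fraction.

Apply edit: d2 := 13
  d4 = d1 - d3*3 = -127/10
  d5 = d2 + d1 - d3 = 93/10
  d6 = d3 - d1/5 + d4 = -209/25
  d7 = d4*4 = -254/5
  d8 = d2*3 = 39
  d9 = d4 + d1/5 - d6/2 = -209/25
  d10 = d9*2 = -418/25
  d11 = d8 - d3/4 = 303/8
Walk from origin (0, 0):
  seg 1: up by d2 = 13 → (0, 13)
  seg 2: left by d7 = -254/5 → (254/5, 13)
  seg 3: left by d8 = 39 → (59/5, 13)
  seg 4: down by d11 = 303/8 → (59/5, -199/8)
  seg 5: down by d5 = 93/10 → (59/5, -1367/40)
  seg 6: left by d10 = -418/25 → (713/25, -1367/40)
  seg 7: right by d2 = 13 → (1038/25, -1367/40)
  seg 8: down by d5 = 93/10 → (1038/25, -1739/40)

d4 = -127/10
d5 = 93/10
d6 = -209/25
d7 = -254/5
d8 = 39
d9 = -209/25
d10 = -418/25
d11 = 303/8
endpoint = (1038/25, -1739/40)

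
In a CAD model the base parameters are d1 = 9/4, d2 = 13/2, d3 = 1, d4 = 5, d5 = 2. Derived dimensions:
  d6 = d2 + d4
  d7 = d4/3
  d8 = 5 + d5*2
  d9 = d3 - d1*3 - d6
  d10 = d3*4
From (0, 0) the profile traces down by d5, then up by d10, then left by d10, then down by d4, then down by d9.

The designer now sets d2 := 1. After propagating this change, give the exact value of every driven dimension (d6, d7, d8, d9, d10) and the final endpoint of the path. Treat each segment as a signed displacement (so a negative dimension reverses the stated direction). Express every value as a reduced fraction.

d6 = 6
d7 = 5/3
d8 = 9
d9 = -47/4
d10 = 4
endpoint = (-4, 35/4)

Apply edit: d2 := 1
  d6 = d2 + d4 = 6
  d7 = d4/3 = 5/3
  d8 = 5 + d5*2 = 9
  d9 = d3 - d1*3 - d6 = -47/4
  d10 = d3*4 = 4
Walk from origin (0, 0):
  seg 1: down by d5 = 2 → (0, -2)
  seg 2: up by d10 = 4 → (0, 2)
  seg 3: left by d10 = 4 → (-4, 2)
  seg 4: down by d4 = 5 → (-4, -3)
  seg 5: down by d9 = -47/4 → (-4, 35/4)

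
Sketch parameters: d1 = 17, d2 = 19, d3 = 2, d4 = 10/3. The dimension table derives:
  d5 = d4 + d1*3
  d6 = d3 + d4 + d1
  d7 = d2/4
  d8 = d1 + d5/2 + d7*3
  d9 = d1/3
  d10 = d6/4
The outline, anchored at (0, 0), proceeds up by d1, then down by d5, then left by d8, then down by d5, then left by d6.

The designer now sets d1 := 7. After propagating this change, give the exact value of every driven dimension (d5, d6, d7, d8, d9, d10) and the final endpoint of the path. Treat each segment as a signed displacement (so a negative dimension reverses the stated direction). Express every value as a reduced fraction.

d5 = 73/3
d6 = 37/3
d7 = 19/4
d8 = 401/12
d9 = 7/3
d10 = 37/12
endpoint = (-183/4, -125/3)

Apply edit: d1 := 7
  d5 = d4 + d1*3 = 73/3
  d6 = d3 + d4 + d1 = 37/3
  d7 = d2/4 = 19/4
  d8 = d1 + d5/2 + d7*3 = 401/12
  d9 = d1/3 = 7/3
  d10 = d6/4 = 37/12
Walk from origin (0, 0):
  seg 1: up by d1 = 7 → (0, 7)
  seg 2: down by d5 = 73/3 → (0, -52/3)
  seg 3: left by d8 = 401/12 → (-401/12, -52/3)
  seg 4: down by d5 = 73/3 → (-401/12, -125/3)
  seg 5: left by d6 = 37/3 → (-183/4, -125/3)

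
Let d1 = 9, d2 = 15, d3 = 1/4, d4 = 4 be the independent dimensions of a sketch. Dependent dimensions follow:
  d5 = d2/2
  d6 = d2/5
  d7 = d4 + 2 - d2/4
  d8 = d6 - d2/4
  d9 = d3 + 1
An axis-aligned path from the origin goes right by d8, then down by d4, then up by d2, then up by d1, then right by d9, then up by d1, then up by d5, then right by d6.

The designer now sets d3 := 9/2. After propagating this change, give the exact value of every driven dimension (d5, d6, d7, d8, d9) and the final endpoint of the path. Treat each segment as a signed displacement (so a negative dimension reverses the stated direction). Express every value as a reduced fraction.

Apply edit: d3 := 9/2
  d5 = d2/2 = 15/2
  d6 = d2/5 = 3
  d7 = d4 + 2 - d2/4 = 9/4
  d8 = d6 - d2/4 = -3/4
  d9 = d3 + 1 = 11/2
Walk from origin (0, 0):
  seg 1: right by d8 = -3/4 → (-3/4, 0)
  seg 2: down by d4 = 4 → (-3/4, -4)
  seg 3: up by d2 = 15 → (-3/4, 11)
  seg 4: up by d1 = 9 → (-3/4, 20)
  seg 5: right by d9 = 11/2 → (19/4, 20)
  seg 6: up by d1 = 9 → (19/4, 29)
  seg 7: up by d5 = 15/2 → (19/4, 73/2)
  seg 8: right by d6 = 3 → (31/4, 73/2)

d5 = 15/2
d6 = 3
d7 = 9/4
d8 = -3/4
d9 = 11/2
endpoint = (31/4, 73/2)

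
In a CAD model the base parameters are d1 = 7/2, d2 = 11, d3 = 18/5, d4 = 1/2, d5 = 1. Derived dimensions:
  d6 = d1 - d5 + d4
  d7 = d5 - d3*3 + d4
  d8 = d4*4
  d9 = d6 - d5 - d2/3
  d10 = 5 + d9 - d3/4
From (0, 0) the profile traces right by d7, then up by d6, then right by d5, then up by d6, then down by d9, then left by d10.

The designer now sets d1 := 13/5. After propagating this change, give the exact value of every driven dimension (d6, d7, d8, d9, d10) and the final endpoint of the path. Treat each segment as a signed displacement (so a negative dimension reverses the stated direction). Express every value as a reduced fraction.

Apply edit: d1 := 13/5
  d6 = d1 - d5 + d4 = 21/10
  d7 = d5 - d3*3 + d4 = -93/10
  d8 = d4*4 = 2
  d9 = d6 - d5 - d2/3 = -77/30
  d10 = 5 + d9 - d3/4 = 23/15
Walk from origin (0, 0):
  seg 1: right by d7 = -93/10 → (-93/10, 0)
  seg 2: up by d6 = 21/10 → (-93/10, 21/10)
  seg 3: right by d5 = 1 → (-83/10, 21/10)
  seg 4: up by d6 = 21/10 → (-83/10, 21/5)
  seg 5: down by d9 = -77/30 → (-83/10, 203/30)
  seg 6: left by d10 = 23/15 → (-59/6, 203/30)

d6 = 21/10
d7 = -93/10
d8 = 2
d9 = -77/30
d10 = 23/15
endpoint = (-59/6, 203/30)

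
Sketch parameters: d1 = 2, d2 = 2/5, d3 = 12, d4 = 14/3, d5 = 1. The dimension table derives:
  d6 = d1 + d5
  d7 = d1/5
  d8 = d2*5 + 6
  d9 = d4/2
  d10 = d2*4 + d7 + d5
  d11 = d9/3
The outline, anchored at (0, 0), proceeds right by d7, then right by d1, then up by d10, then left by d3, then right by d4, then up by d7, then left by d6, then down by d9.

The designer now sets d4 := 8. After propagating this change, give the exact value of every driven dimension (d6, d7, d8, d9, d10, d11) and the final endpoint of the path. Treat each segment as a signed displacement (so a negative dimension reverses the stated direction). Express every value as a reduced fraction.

Apply edit: d4 := 8
  d6 = d1 + d5 = 3
  d7 = d1/5 = 2/5
  d8 = d2*5 + 6 = 8
  d9 = d4/2 = 4
  d10 = d2*4 + d7 + d5 = 3
  d11 = d9/3 = 4/3
Walk from origin (0, 0):
  seg 1: right by d7 = 2/5 → (2/5, 0)
  seg 2: right by d1 = 2 → (12/5, 0)
  seg 3: up by d10 = 3 → (12/5, 3)
  seg 4: left by d3 = 12 → (-48/5, 3)
  seg 5: right by d4 = 8 → (-8/5, 3)
  seg 6: up by d7 = 2/5 → (-8/5, 17/5)
  seg 7: left by d6 = 3 → (-23/5, 17/5)
  seg 8: down by d9 = 4 → (-23/5, -3/5)

d6 = 3
d7 = 2/5
d8 = 8
d9 = 4
d10 = 3
d11 = 4/3
endpoint = (-23/5, -3/5)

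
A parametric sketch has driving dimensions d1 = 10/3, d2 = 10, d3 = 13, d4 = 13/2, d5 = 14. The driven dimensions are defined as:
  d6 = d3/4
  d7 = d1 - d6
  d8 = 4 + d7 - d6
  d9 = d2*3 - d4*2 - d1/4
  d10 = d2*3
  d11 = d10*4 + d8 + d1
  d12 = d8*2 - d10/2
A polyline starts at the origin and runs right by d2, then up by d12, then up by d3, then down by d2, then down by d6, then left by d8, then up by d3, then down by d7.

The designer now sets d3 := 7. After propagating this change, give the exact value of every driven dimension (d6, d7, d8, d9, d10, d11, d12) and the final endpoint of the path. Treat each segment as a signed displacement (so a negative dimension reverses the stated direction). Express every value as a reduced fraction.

d6 = 7/4
d7 = 19/12
d8 = 23/6
d9 = 97/6
d10 = 30
d11 = 763/6
d12 = -22/3
endpoint = (37/6, -20/3)

Apply edit: d3 := 7
  d6 = d3/4 = 7/4
  d7 = d1 - d6 = 19/12
  d8 = 4 + d7 - d6 = 23/6
  d9 = d2*3 - d4*2 - d1/4 = 97/6
  d10 = d2*3 = 30
  d11 = d10*4 + d8 + d1 = 763/6
  d12 = d8*2 - d10/2 = -22/3
Walk from origin (0, 0):
  seg 1: right by d2 = 10 → (10, 0)
  seg 2: up by d12 = -22/3 → (10, -22/3)
  seg 3: up by d3 = 7 → (10, -1/3)
  seg 4: down by d2 = 10 → (10, -31/3)
  seg 5: down by d6 = 7/4 → (10, -145/12)
  seg 6: left by d8 = 23/6 → (37/6, -145/12)
  seg 7: up by d3 = 7 → (37/6, -61/12)
  seg 8: down by d7 = 19/12 → (37/6, -20/3)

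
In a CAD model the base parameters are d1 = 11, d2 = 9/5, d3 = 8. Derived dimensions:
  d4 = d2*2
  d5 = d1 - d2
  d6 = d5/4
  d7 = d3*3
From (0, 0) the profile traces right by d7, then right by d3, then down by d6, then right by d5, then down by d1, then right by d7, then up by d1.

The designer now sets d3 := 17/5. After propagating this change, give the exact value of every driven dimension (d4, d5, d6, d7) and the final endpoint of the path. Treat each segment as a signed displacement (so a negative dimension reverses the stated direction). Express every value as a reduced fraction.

d4 = 18/5
d5 = 46/5
d6 = 23/10
d7 = 51/5
endpoint = (33, -23/10)

Apply edit: d3 := 17/5
  d4 = d2*2 = 18/5
  d5 = d1 - d2 = 46/5
  d6 = d5/4 = 23/10
  d7 = d3*3 = 51/5
Walk from origin (0, 0):
  seg 1: right by d7 = 51/5 → (51/5, 0)
  seg 2: right by d3 = 17/5 → (68/5, 0)
  seg 3: down by d6 = 23/10 → (68/5, -23/10)
  seg 4: right by d5 = 46/5 → (114/5, -23/10)
  seg 5: down by d1 = 11 → (114/5, -133/10)
  seg 6: right by d7 = 51/5 → (33, -133/10)
  seg 7: up by d1 = 11 → (33, -23/10)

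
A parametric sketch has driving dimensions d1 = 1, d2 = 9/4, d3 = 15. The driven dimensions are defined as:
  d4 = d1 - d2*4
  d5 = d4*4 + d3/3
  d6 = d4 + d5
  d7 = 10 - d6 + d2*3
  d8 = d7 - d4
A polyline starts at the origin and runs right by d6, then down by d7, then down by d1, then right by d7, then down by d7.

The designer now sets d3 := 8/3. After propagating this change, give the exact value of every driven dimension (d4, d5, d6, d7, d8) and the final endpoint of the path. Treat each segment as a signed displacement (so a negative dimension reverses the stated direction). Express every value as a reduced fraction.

Apply edit: d3 := 8/3
  d4 = d1 - d2*4 = -8
  d5 = d4*4 + d3/3 = -280/9
  d6 = d4 + d5 = -352/9
  d7 = 10 - d6 + d2*3 = 2011/36
  d8 = d7 - d4 = 2299/36
Walk from origin (0, 0):
  seg 1: right by d6 = -352/9 → (-352/9, 0)
  seg 2: down by d7 = 2011/36 → (-352/9, -2011/36)
  seg 3: down by d1 = 1 → (-352/9, -2047/36)
  seg 4: right by d7 = 2011/36 → (67/4, -2047/36)
  seg 5: down by d7 = 2011/36 → (67/4, -2029/18)

d4 = -8
d5 = -280/9
d6 = -352/9
d7 = 2011/36
d8 = 2299/36
endpoint = (67/4, -2029/18)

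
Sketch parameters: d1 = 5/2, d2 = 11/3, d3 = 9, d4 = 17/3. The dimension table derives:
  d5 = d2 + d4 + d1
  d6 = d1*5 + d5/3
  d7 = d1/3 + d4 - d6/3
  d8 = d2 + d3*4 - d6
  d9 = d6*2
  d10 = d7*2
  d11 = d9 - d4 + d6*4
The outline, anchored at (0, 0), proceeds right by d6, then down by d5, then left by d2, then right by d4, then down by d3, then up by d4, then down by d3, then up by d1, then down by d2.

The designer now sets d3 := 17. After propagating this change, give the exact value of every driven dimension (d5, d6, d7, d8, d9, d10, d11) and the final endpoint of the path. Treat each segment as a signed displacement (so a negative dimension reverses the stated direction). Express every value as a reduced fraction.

d5 = 71/6
d6 = 148/9
d7 = 55/54
d8 = 497/9
d9 = 296/9
d10 = 55/27
d11 = 93
endpoint = (166/9, -124/3)

Apply edit: d3 := 17
  d5 = d2 + d4 + d1 = 71/6
  d6 = d1*5 + d5/3 = 148/9
  d7 = d1/3 + d4 - d6/3 = 55/54
  d8 = d2 + d3*4 - d6 = 497/9
  d9 = d6*2 = 296/9
  d10 = d7*2 = 55/27
  d11 = d9 - d4 + d6*4 = 93
Walk from origin (0, 0):
  seg 1: right by d6 = 148/9 → (148/9, 0)
  seg 2: down by d5 = 71/6 → (148/9, -71/6)
  seg 3: left by d2 = 11/3 → (115/9, -71/6)
  seg 4: right by d4 = 17/3 → (166/9, -71/6)
  seg 5: down by d3 = 17 → (166/9, -173/6)
  seg 6: up by d4 = 17/3 → (166/9, -139/6)
  seg 7: down by d3 = 17 → (166/9, -241/6)
  seg 8: up by d1 = 5/2 → (166/9, -113/3)
  seg 9: down by d2 = 11/3 → (166/9, -124/3)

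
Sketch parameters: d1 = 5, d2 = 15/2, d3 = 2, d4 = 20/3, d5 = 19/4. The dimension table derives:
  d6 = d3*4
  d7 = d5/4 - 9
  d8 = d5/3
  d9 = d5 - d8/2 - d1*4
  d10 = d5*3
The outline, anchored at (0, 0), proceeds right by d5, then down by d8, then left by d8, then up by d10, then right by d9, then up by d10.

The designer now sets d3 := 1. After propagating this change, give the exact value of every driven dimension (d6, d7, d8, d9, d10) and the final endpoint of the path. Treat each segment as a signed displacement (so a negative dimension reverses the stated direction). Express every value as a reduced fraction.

d6 = 4
d7 = -125/16
d8 = 19/12
d9 = -385/24
d10 = 57/4
endpoint = (-103/8, 323/12)

Apply edit: d3 := 1
  d6 = d3*4 = 4
  d7 = d5/4 - 9 = -125/16
  d8 = d5/3 = 19/12
  d9 = d5 - d8/2 - d1*4 = -385/24
  d10 = d5*3 = 57/4
Walk from origin (0, 0):
  seg 1: right by d5 = 19/4 → (19/4, 0)
  seg 2: down by d8 = 19/12 → (19/4, -19/12)
  seg 3: left by d8 = 19/12 → (19/6, -19/12)
  seg 4: up by d10 = 57/4 → (19/6, 38/3)
  seg 5: right by d9 = -385/24 → (-103/8, 38/3)
  seg 6: up by d10 = 57/4 → (-103/8, 323/12)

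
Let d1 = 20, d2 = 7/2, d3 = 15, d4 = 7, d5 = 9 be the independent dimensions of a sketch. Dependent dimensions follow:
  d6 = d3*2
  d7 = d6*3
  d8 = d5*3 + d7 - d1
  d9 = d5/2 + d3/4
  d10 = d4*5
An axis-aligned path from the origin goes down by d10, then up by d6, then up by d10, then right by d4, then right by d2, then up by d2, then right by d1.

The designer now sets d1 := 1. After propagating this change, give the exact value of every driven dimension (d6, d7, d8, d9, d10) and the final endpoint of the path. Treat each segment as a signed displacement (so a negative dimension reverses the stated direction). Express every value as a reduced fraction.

Apply edit: d1 := 1
  d6 = d3*2 = 30
  d7 = d6*3 = 90
  d8 = d5*3 + d7 - d1 = 116
  d9 = d5/2 + d3/4 = 33/4
  d10 = d4*5 = 35
Walk from origin (0, 0):
  seg 1: down by d10 = 35 → (0, -35)
  seg 2: up by d6 = 30 → (0, -5)
  seg 3: up by d10 = 35 → (0, 30)
  seg 4: right by d4 = 7 → (7, 30)
  seg 5: right by d2 = 7/2 → (21/2, 30)
  seg 6: up by d2 = 7/2 → (21/2, 67/2)
  seg 7: right by d1 = 1 → (23/2, 67/2)

d6 = 30
d7 = 90
d8 = 116
d9 = 33/4
d10 = 35
endpoint = (23/2, 67/2)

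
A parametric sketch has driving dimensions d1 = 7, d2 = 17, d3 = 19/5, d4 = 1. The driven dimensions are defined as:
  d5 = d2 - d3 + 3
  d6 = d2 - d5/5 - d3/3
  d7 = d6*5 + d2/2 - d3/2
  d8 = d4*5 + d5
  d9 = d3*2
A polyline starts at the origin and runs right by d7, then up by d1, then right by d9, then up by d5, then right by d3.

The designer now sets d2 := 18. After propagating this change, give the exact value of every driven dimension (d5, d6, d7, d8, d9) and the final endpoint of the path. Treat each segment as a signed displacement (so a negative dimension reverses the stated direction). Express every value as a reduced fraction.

d5 = 86/5
d6 = 997/75
d7 = 2207/30
d8 = 111/5
d9 = 38/5
endpoint = (2549/30, 121/5)

Apply edit: d2 := 18
  d5 = d2 - d3 + 3 = 86/5
  d6 = d2 - d5/5 - d3/3 = 997/75
  d7 = d6*5 + d2/2 - d3/2 = 2207/30
  d8 = d4*5 + d5 = 111/5
  d9 = d3*2 = 38/5
Walk from origin (0, 0):
  seg 1: right by d7 = 2207/30 → (2207/30, 0)
  seg 2: up by d1 = 7 → (2207/30, 7)
  seg 3: right by d9 = 38/5 → (487/6, 7)
  seg 4: up by d5 = 86/5 → (487/6, 121/5)
  seg 5: right by d3 = 19/5 → (2549/30, 121/5)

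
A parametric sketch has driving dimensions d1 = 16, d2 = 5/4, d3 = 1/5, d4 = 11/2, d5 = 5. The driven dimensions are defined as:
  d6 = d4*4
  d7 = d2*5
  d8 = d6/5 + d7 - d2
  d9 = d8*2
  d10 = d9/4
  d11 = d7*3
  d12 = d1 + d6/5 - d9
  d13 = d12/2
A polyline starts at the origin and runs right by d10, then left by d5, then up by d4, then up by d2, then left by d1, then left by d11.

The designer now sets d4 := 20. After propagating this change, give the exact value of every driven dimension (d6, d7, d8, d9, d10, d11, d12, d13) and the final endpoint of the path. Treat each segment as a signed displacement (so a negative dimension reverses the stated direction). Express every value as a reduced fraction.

Apply edit: d4 := 20
  d6 = d4*4 = 80
  d7 = d2*5 = 25/4
  d8 = d6/5 + d7 - d2 = 21
  d9 = d8*2 = 42
  d10 = d9/4 = 21/2
  d11 = d7*3 = 75/4
  d12 = d1 + d6/5 - d9 = -10
  d13 = d12/2 = -5
Walk from origin (0, 0):
  seg 1: right by d10 = 21/2 → (21/2, 0)
  seg 2: left by d5 = 5 → (11/2, 0)
  seg 3: up by d4 = 20 → (11/2, 20)
  seg 4: up by d2 = 5/4 → (11/2, 85/4)
  seg 5: left by d1 = 16 → (-21/2, 85/4)
  seg 6: left by d11 = 75/4 → (-117/4, 85/4)

d6 = 80
d7 = 25/4
d8 = 21
d9 = 42
d10 = 21/2
d11 = 75/4
d12 = -10
d13 = -5
endpoint = (-117/4, 85/4)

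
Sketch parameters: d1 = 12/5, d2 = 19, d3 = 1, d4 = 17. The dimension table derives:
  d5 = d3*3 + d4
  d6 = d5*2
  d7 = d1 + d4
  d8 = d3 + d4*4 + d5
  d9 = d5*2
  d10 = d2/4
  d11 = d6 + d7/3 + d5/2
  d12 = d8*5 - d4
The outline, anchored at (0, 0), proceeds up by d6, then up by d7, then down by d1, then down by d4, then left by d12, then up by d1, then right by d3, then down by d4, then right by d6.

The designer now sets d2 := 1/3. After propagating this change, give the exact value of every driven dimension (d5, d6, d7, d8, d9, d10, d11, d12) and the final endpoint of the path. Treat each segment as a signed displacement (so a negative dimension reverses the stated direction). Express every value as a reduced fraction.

d5 = 20
d6 = 40
d7 = 97/5
d8 = 89
d9 = 40
d10 = 1/12
d11 = 847/15
d12 = 428
endpoint = (-387, 127/5)

Apply edit: d2 := 1/3
  d5 = d3*3 + d4 = 20
  d6 = d5*2 = 40
  d7 = d1 + d4 = 97/5
  d8 = d3 + d4*4 + d5 = 89
  d9 = d5*2 = 40
  d10 = d2/4 = 1/12
  d11 = d6 + d7/3 + d5/2 = 847/15
  d12 = d8*5 - d4 = 428
Walk from origin (0, 0):
  seg 1: up by d6 = 40 → (0, 40)
  seg 2: up by d7 = 97/5 → (0, 297/5)
  seg 3: down by d1 = 12/5 → (0, 57)
  seg 4: down by d4 = 17 → (0, 40)
  seg 5: left by d12 = 428 → (-428, 40)
  seg 6: up by d1 = 12/5 → (-428, 212/5)
  seg 7: right by d3 = 1 → (-427, 212/5)
  seg 8: down by d4 = 17 → (-427, 127/5)
  seg 9: right by d6 = 40 → (-387, 127/5)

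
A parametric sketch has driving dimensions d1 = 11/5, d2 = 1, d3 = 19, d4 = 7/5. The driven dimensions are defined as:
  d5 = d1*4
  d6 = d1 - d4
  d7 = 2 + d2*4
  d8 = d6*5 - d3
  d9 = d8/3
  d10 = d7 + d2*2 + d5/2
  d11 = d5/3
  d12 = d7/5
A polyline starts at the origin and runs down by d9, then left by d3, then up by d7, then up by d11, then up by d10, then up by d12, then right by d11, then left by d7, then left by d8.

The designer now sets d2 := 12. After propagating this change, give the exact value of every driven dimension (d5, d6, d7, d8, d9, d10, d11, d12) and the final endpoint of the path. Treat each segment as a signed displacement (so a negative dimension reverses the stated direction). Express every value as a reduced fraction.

d5 = 44/5
d6 = 4/5
d7 = 50
d8 = -15
d9 = -5
d10 = 392/5
d11 = 44/15
d12 = 10
endpoint = (-766/15, 439/3)

Apply edit: d2 := 12
  d5 = d1*4 = 44/5
  d6 = d1 - d4 = 4/5
  d7 = 2 + d2*4 = 50
  d8 = d6*5 - d3 = -15
  d9 = d8/3 = -5
  d10 = d7 + d2*2 + d5/2 = 392/5
  d11 = d5/3 = 44/15
  d12 = d7/5 = 10
Walk from origin (0, 0):
  seg 1: down by d9 = -5 → (0, 5)
  seg 2: left by d3 = 19 → (-19, 5)
  seg 3: up by d7 = 50 → (-19, 55)
  seg 4: up by d11 = 44/15 → (-19, 869/15)
  seg 5: up by d10 = 392/5 → (-19, 409/3)
  seg 6: up by d12 = 10 → (-19, 439/3)
  seg 7: right by d11 = 44/15 → (-241/15, 439/3)
  seg 8: left by d7 = 50 → (-991/15, 439/3)
  seg 9: left by d8 = -15 → (-766/15, 439/3)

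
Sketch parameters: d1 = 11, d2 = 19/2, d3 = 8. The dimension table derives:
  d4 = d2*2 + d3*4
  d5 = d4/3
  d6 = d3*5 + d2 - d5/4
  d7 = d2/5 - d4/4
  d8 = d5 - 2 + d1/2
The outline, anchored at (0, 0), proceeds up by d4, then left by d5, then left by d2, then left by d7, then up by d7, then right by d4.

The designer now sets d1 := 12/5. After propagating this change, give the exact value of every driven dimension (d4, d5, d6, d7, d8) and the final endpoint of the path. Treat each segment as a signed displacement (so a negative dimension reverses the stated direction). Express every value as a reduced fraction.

Apply edit: d1 := 12/5
  d4 = d2*2 + d3*4 = 51
  d5 = d4/3 = 17
  d6 = d3*5 + d2 - d5/4 = 181/4
  d7 = d2/5 - d4/4 = -217/20
  d8 = d5 - 2 + d1/2 = 81/5
Walk from origin (0, 0):
  seg 1: up by d4 = 51 → (0, 51)
  seg 2: left by d5 = 17 → (-17, 51)
  seg 3: left by d2 = 19/2 → (-53/2, 51)
  seg 4: left by d7 = -217/20 → (-313/20, 51)
  seg 5: up by d7 = -217/20 → (-313/20, 803/20)
  seg 6: right by d4 = 51 → (707/20, 803/20)

d4 = 51
d5 = 17
d6 = 181/4
d7 = -217/20
d8 = 81/5
endpoint = (707/20, 803/20)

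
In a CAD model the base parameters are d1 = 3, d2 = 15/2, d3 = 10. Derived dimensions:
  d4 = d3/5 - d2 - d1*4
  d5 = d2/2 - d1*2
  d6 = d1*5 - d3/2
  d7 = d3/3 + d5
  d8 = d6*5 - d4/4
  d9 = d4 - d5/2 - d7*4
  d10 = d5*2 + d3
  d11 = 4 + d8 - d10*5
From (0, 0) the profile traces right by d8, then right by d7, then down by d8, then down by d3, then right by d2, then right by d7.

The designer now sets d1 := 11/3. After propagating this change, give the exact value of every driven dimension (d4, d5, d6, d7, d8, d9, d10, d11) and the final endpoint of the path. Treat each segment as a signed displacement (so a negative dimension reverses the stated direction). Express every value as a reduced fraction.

d4 = -121/6
d5 = -43/12
d6 = 40/3
d7 = -1/4
d8 = 1721/24
d9 = -139/8
d10 = 17/6
d11 = 1477/24
endpoint = (1889/24, -1961/24)

Apply edit: d1 := 11/3
  d4 = d3/5 - d2 - d1*4 = -121/6
  d5 = d2/2 - d1*2 = -43/12
  d6 = d1*5 - d3/2 = 40/3
  d7 = d3/3 + d5 = -1/4
  d8 = d6*5 - d4/4 = 1721/24
  d9 = d4 - d5/2 - d7*4 = -139/8
  d10 = d5*2 + d3 = 17/6
  d11 = 4 + d8 - d10*5 = 1477/24
Walk from origin (0, 0):
  seg 1: right by d8 = 1721/24 → (1721/24, 0)
  seg 2: right by d7 = -1/4 → (1715/24, 0)
  seg 3: down by d8 = 1721/24 → (1715/24, -1721/24)
  seg 4: down by d3 = 10 → (1715/24, -1961/24)
  seg 5: right by d2 = 15/2 → (1895/24, -1961/24)
  seg 6: right by d7 = -1/4 → (1889/24, -1961/24)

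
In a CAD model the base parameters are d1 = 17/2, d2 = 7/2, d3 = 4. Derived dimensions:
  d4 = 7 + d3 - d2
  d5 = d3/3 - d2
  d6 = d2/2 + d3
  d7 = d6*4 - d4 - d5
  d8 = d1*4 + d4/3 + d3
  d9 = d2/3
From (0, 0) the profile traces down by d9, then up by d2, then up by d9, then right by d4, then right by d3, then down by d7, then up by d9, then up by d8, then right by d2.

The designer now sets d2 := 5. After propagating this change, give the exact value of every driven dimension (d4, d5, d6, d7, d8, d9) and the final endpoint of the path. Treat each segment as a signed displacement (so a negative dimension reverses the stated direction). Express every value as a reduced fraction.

d4 = 6
d5 = -11/3
d6 = 13/2
d7 = 71/3
d8 = 40
d9 = 5/3
endpoint = (15, 23)

Apply edit: d2 := 5
  d4 = 7 + d3 - d2 = 6
  d5 = d3/3 - d2 = -11/3
  d6 = d2/2 + d3 = 13/2
  d7 = d6*4 - d4 - d5 = 71/3
  d8 = d1*4 + d4/3 + d3 = 40
  d9 = d2/3 = 5/3
Walk from origin (0, 0):
  seg 1: down by d9 = 5/3 → (0, -5/3)
  seg 2: up by d2 = 5 → (0, 10/3)
  seg 3: up by d9 = 5/3 → (0, 5)
  seg 4: right by d4 = 6 → (6, 5)
  seg 5: right by d3 = 4 → (10, 5)
  seg 6: down by d7 = 71/3 → (10, -56/3)
  seg 7: up by d9 = 5/3 → (10, -17)
  seg 8: up by d8 = 40 → (10, 23)
  seg 9: right by d2 = 5 → (15, 23)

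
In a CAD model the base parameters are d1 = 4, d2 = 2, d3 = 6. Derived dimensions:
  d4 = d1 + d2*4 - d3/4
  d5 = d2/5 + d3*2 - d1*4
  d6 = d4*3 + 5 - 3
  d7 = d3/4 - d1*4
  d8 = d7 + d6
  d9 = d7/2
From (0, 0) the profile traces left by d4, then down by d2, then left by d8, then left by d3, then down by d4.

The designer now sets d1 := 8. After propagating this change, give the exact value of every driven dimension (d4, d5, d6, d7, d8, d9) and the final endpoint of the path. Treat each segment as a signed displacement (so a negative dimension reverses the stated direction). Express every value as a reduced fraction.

Apply edit: d1 := 8
  d4 = d1 + d2*4 - d3/4 = 29/2
  d5 = d2/5 + d3*2 - d1*4 = -98/5
  d6 = d4*3 + 5 - 3 = 91/2
  d7 = d3/4 - d1*4 = -61/2
  d8 = d7 + d6 = 15
  d9 = d7/2 = -61/4
Walk from origin (0, 0):
  seg 1: left by d4 = 29/2 → (-29/2, 0)
  seg 2: down by d2 = 2 → (-29/2, -2)
  seg 3: left by d8 = 15 → (-59/2, -2)
  seg 4: left by d3 = 6 → (-71/2, -2)
  seg 5: down by d4 = 29/2 → (-71/2, -33/2)

d4 = 29/2
d5 = -98/5
d6 = 91/2
d7 = -61/2
d8 = 15
d9 = -61/4
endpoint = (-71/2, -33/2)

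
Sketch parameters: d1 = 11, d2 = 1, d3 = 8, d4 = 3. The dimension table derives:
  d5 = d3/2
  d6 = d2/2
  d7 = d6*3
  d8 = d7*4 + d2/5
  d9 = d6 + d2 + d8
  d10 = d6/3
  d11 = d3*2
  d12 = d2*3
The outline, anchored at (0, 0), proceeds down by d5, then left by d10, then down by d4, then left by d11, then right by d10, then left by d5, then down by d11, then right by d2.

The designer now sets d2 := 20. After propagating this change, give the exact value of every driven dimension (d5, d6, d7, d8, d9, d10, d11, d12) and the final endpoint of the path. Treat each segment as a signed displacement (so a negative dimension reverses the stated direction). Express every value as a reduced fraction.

Apply edit: d2 := 20
  d5 = d3/2 = 4
  d6 = d2/2 = 10
  d7 = d6*3 = 30
  d8 = d7*4 + d2/5 = 124
  d9 = d6 + d2 + d8 = 154
  d10 = d6/3 = 10/3
  d11 = d3*2 = 16
  d12 = d2*3 = 60
Walk from origin (0, 0):
  seg 1: down by d5 = 4 → (0, -4)
  seg 2: left by d10 = 10/3 → (-10/3, -4)
  seg 3: down by d4 = 3 → (-10/3, -7)
  seg 4: left by d11 = 16 → (-58/3, -7)
  seg 5: right by d10 = 10/3 → (-16, -7)
  seg 6: left by d5 = 4 → (-20, -7)
  seg 7: down by d11 = 16 → (-20, -23)
  seg 8: right by d2 = 20 → (0, -23)

d5 = 4
d6 = 10
d7 = 30
d8 = 124
d9 = 154
d10 = 10/3
d11 = 16
d12 = 60
endpoint = (0, -23)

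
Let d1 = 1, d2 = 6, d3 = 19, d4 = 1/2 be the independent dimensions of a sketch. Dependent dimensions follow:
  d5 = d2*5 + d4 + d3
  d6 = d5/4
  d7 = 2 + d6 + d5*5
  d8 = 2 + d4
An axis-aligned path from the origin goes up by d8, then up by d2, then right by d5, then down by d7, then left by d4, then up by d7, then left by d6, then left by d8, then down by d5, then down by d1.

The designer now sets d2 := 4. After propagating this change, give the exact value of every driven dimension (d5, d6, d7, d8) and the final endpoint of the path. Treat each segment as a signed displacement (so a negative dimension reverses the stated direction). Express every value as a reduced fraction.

Apply edit: d2 := 4
  d5 = d2*5 + d4 + d3 = 79/2
  d6 = d5/4 = 79/8
  d7 = 2 + d6 + d5*5 = 1675/8
  d8 = 2 + d4 = 5/2
Walk from origin (0, 0):
  seg 1: up by d8 = 5/2 → (0, 5/2)
  seg 2: up by d2 = 4 → (0, 13/2)
  seg 3: right by d5 = 79/2 → (79/2, 13/2)
  seg 4: down by d7 = 1675/8 → (79/2, -1623/8)
  seg 5: left by d4 = 1/2 → (39, -1623/8)
  seg 6: up by d7 = 1675/8 → (39, 13/2)
  seg 7: left by d6 = 79/8 → (233/8, 13/2)
  seg 8: left by d8 = 5/2 → (213/8, 13/2)
  seg 9: down by d5 = 79/2 → (213/8, -33)
  seg 10: down by d1 = 1 → (213/8, -34)

d5 = 79/2
d6 = 79/8
d7 = 1675/8
d8 = 5/2
endpoint = (213/8, -34)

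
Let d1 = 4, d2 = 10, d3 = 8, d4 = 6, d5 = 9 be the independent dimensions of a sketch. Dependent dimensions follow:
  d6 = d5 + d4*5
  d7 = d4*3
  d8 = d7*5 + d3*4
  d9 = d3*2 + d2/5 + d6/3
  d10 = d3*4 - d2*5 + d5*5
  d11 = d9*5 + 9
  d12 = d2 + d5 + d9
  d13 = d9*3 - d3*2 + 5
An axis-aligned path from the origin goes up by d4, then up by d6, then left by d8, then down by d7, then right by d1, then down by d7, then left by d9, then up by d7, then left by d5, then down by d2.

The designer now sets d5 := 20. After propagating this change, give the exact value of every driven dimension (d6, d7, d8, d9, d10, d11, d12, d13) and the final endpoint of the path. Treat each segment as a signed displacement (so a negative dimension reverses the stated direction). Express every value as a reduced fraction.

Apply edit: d5 := 20
  d6 = d5 + d4*5 = 50
  d7 = d4*3 = 18
  d8 = d7*5 + d3*4 = 122
  d9 = d3*2 + d2/5 + d6/3 = 104/3
  d10 = d3*4 - d2*5 + d5*5 = 82
  d11 = d9*5 + 9 = 547/3
  d12 = d2 + d5 + d9 = 194/3
  d13 = d9*3 - d3*2 + 5 = 93
Walk from origin (0, 0):
  seg 1: up by d4 = 6 → (0, 6)
  seg 2: up by d6 = 50 → (0, 56)
  seg 3: left by d8 = 122 → (-122, 56)
  seg 4: down by d7 = 18 → (-122, 38)
  seg 5: right by d1 = 4 → (-118, 38)
  seg 6: down by d7 = 18 → (-118, 20)
  seg 7: left by d9 = 104/3 → (-458/3, 20)
  seg 8: up by d7 = 18 → (-458/3, 38)
  seg 9: left by d5 = 20 → (-518/3, 38)
  seg 10: down by d2 = 10 → (-518/3, 28)

d6 = 50
d7 = 18
d8 = 122
d9 = 104/3
d10 = 82
d11 = 547/3
d12 = 194/3
d13 = 93
endpoint = (-518/3, 28)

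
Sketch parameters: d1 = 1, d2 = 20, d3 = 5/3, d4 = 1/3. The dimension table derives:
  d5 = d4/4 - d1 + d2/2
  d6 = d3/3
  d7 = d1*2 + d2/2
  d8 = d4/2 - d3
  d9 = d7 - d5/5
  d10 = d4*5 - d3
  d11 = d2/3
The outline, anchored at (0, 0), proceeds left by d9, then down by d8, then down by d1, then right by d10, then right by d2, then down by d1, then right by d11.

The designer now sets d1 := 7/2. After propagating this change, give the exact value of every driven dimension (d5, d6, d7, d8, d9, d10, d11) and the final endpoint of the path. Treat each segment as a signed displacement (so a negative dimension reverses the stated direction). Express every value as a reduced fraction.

d5 = 79/12
d6 = 5/9
d7 = 17
d8 = -3/2
d9 = 941/60
d10 = 0
d11 = 20/3
endpoint = (659/60, -11/2)

Apply edit: d1 := 7/2
  d5 = d4/4 - d1 + d2/2 = 79/12
  d6 = d3/3 = 5/9
  d7 = d1*2 + d2/2 = 17
  d8 = d4/2 - d3 = -3/2
  d9 = d7 - d5/5 = 941/60
  d10 = d4*5 - d3 = 0
  d11 = d2/3 = 20/3
Walk from origin (0, 0):
  seg 1: left by d9 = 941/60 → (-941/60, 0)
  seg 2: down by d8 = -3/2 → (-941/60, 3/2)
  seg 3: down by d1 = 7/2 → (-941/60, -2)
  seg 4: right by d10 = 0 → (-941/60, -2)
  seg 5: right by d2 = 20 → (259/60, -2)
  seg 6: down by d1 = 7/2 → (259/60, -11/2)
  seg 7: right by d11 = 20/3 → (659/60, -11/2)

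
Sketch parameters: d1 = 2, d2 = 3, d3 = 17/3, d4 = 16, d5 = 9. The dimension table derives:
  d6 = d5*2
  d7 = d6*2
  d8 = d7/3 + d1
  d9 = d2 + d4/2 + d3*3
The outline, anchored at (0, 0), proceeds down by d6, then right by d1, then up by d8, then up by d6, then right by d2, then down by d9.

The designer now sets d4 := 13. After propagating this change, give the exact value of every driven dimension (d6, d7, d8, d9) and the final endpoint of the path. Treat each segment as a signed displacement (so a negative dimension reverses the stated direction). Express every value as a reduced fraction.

Apply edit: d4 := 13
  d6 = d5*2 = 18
  d7 = d6*2 = 36
  d8 = d7/3 + d1 = 14
  d9 = d2 + d4/2 + d3*3 = 53/2
Walk from origin (0, 0):
  seg 1: down by d6 = 18 → (0, -18)
  seg 2: right by d1 = 2 → (2, -18)
  seg 3: up by d8 = 14 → (2, -4)
  seg 4: up by d6 = 18 → (2, 14)
  seg 5: right by d2 = 3 → (5, 14)
  seg 6: down by d9 = 53/2 → (5, -25/2)

d6 = 18
d7 = 36
d8 = 14
d9 = 53/2
endpoint = (5, -25/2)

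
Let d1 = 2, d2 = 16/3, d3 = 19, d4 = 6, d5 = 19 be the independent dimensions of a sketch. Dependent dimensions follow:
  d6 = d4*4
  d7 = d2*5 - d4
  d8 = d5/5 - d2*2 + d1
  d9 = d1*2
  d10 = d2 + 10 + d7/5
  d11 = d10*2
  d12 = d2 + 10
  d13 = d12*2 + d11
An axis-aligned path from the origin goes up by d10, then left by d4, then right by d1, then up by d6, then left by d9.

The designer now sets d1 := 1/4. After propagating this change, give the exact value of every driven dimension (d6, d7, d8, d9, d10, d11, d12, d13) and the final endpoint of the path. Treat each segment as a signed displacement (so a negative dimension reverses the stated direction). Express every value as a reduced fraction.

d6 = 24
d7 = 62/3
d8 = -397/60
d9 = 1/2
d10 = 292/15
d11 = 584/15
d12 = 46/3
d13 = 348/5
endpoint = (-25/4, 652/15)

Apply edit: d1 := 1/4
  d6 = d4*4 = 24
  d7 = d2*5 - d4 = 62/3
  d8 = d5/5 - d2*2 + d1 = -397/60
  d9 = d1*2 = 1/2
  d10 = d2 + 10 + d7/5 = 292/15
  d11 = d10*2 = 584/15
  d12 = d2 + 10 = 46/3
  d13 = d12*2 + d11 = 348/5
Walk from origin (0, 0):
  seg 1: up by d10 = 292/15 → (0, 292/15)
  seg 2: left by d4 = 6 → (-6, 292/15)
  seg 3: right by d1 = 1/4 → (-23/4, 292/15)
  seg 4: up by d6 = 24 → (-23/4, 652/15)
  seg 5: left by d9 = 1/2 → (-25/4, 652/15)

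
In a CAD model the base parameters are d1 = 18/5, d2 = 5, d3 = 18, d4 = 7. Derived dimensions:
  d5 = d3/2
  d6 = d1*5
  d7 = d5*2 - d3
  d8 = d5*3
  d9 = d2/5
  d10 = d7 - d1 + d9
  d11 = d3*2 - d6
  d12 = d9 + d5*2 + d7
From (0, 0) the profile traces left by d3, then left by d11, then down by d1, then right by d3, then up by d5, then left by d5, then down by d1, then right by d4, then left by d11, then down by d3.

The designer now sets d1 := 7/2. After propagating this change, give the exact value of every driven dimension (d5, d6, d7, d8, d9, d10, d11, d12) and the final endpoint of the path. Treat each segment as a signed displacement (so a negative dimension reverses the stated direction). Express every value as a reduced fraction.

d5 = 9
d6 = 35/2
d7 = 0
d8 = 27
d9 = 1
d10 = -5/2
d11 = 37/2
d12 = 19
endpoint = (-39, -16)

Apply edit: d1 := 7/2
  d5 = d3/2 = 9
  d6 = d1*5 = 35/2
  d7 = d5*2 - d3 = 0
  d8 = d5*3 = 27
  d9 = d2/5 = 1
  d10 = d7 - d1 + d9 = -5/2
  d11 = d3*2 - d6 = 37/2
  d12 = d9 + d5*2 + d7 = 19
Walk from origin (0, 0):
  seg 1: left by d3 = 18 → (-18, 0)
  seg 2: left by d11 = 37/2 → (-73/2, 0)
  seg 3: down by d1 = 7/2 → (-73/2, -7/2)
  seg 4: right by d3 = 18 → (-37/2, -7/2)
  seg 5: up by d5 = 9 → (-37/2, 11/2)
  seg 6: left by d5 = 9 → (-55/2, 11/2)
  seg 7: down by d1 = 7/2 → (-55/2, 2)
  seg 8: right by d4 = 7 → (-41/2, 2)
  seg 9: left by d11 = 37/2 → (-39, 2)
  seg 10: down by d3 = 18 → (-39, -16)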